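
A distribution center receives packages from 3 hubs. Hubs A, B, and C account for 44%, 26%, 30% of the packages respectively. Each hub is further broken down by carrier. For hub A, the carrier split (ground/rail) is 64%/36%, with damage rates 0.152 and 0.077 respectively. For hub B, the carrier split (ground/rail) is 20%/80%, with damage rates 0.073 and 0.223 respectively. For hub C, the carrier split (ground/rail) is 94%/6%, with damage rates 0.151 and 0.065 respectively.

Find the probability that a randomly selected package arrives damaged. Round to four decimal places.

0.1489

P(D|A) = 0.64·0.152 + 0.36·0.077 = 0.09728 + 0.02772 = 0.125
P(D|B) = 0.2·0.073 + 0.8·0.223 = 0.0146 + 0.1784 = 0.193
P(D|C) = 0.94·0.151 + 0.06·0.065 = 0.14194 + 0.0039 = 0.14584
By total probability over the outer partition,
P(D) = 0.44·0.125 + 0.26·0.193 + 0.3·0.14584
      = 0.055 + 0.05018 + 0.043752 = 0.148932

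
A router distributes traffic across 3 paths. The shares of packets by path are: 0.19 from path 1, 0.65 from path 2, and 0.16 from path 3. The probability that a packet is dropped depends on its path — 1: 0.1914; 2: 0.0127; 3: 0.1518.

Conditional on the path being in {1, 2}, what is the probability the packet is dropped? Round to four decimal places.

Let S = {1, 2}.
P(S) = 0.19 + 0.65 = 0.84.
P(L ∩ S) = 0.1914·0.19 + 0.0127·0.65 = 0.036366 + 0.008255 = 0.044621.
P(L | S) = 0.044621 / 0.84 = 0.053120…

P(L|S) ≈ 0.0531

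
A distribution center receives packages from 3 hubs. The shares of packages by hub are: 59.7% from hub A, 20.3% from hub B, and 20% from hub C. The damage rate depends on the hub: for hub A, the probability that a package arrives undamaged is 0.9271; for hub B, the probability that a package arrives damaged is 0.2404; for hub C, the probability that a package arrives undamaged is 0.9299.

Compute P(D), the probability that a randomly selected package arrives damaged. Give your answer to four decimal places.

P(D) ≈ 0.1063

P(D|A) = 1 − 0.9271 = 0.0729.
P(D|C) = 1 − 0.9299 = 0.0701.
By the law of total probability,
P(D) = P(D|A)·P(A) + P(D|B)·P(B) + P(D|C)·P(C)
      = 0.0729·0.597 + 0.2404·0.203 + 0.0701·0.2
      = 0.0435213 + 0.0488012 + 0.01402 = 0.1063425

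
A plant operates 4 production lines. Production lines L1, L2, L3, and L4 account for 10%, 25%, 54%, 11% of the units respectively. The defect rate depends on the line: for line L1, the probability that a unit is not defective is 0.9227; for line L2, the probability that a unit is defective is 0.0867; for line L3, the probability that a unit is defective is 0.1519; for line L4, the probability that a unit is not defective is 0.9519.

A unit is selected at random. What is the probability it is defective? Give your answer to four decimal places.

P(D) ≈ 0.1167

P(D|L1) = 1 − 0.9227 = 0.0773.
P(D|L4) = 1 − 0.9519 = 0.0481.
P(D) = P(D|L1)·P(L1) + P(D|L2)·P(L2) + P(D|L3)·P(L3) + P(D|L4)·P(L4)
      = 0.0773·0.1 + 0.0867·0.25 + 0.1519·0.54 + 0.0481·0.11
      = 0.00773 + 0.021675 + 0.082026 + 0.005291 = 0.116722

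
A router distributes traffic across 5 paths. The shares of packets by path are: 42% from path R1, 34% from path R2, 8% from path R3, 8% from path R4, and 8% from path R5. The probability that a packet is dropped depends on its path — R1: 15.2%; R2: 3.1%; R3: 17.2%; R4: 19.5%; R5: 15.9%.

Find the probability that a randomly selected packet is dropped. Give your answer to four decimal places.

Summing over the partition,
P(L) = P(L|R1)·P(R1) + P(L|R2)·P(R2) + P(L|R3)·P(R3) + P(L|R4)·P(R4) + P(L|R5)·P(R5)
      = 0.152·0.42 + 0.031·0.34 + 0.172·0.08 + 0.195·0.08 + 0.159·0.08
      = 0.06384 + 0.01054 + 0.01376 + 0.0156 + 0.01272 = 0.11646

P(L) ≈ 0.1165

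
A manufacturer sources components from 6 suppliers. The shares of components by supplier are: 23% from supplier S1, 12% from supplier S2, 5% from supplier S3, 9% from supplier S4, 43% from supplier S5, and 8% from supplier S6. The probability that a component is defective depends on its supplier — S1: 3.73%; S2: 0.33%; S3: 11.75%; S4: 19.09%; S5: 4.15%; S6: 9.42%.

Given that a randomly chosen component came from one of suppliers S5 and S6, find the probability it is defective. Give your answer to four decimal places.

P(D|S) ≈ 0.0498

Let S = {S5, S6}.
P(S) = 0.43 + 0.08 = 0.51.
P(D ∩ S) = 0.0415·0.43 + 0.0942·0.08 = 0.017845 + 0.007536 = 0.025381.
P(D | S) = 0.025381 / 0.51 = 0.049767…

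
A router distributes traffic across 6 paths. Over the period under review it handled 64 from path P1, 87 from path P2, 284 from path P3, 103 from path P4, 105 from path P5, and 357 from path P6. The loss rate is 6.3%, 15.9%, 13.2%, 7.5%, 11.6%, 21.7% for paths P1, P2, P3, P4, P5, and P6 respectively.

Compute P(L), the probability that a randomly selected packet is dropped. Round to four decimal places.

P(L) ≈ 0.1527

Total: 64 + 87 + 284 + 103 + 105 + 357 = 1000.
P(P1) = 64/1000 = 0.064. P(P2) = 87/1000 = 0.087. P(P3) = 284/1000 = 0.284. P(P4) = 103/1000 = 0.103. P(P5) = 105/1000 = 0.105. P(P6) = 357/1000 = 0.357.
P(L) = P(L|P1)·P(P1) + P(L|P2)·P(P2) + P(L|P3)·P(P3) + P(L|P4)·P(P4) + P(L|P5)·P(P5) + P(L|P6)·P(P6)
      = 0.063·0.064 + 0.159·0.087 + 0.132·0.284 + 0.075·0.103 + 0.116·0.105 + 0.217·0.357
      = 0.004032 + 0.013833 + 0.037488 + 0.007725 + 0.01218 + 0.077469 = 0.152727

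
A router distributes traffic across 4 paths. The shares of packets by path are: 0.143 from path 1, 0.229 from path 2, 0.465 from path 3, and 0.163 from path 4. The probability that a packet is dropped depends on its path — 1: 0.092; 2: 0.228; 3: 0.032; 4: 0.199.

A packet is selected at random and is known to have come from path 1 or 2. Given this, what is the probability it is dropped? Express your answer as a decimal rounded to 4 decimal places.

Let S = {1, 2}.
P(S) = 0.143 + 0.229 = 0.372.
P(L ∩ S) = 0.092·0.143 + 0.228·0.229 = 0.013156 + 0.052212 = 0.065368.
P(L | S) = 0.065368 / 0.372 = 0.175720…

P(L|S) ≈ 0.1757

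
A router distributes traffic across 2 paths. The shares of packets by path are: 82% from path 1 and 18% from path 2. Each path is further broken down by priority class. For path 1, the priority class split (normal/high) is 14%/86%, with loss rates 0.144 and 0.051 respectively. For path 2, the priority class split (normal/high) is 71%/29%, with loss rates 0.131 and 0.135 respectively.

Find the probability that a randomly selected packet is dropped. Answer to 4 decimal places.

P(L|1) = 0.14·0.144 + 0.86·0.051 = 0.02016 + 0.04386 = 0.06402
P(L|2) = 0.71·0.131 + 0.29·0.135 = 0.09301 + 0.03915 = 0.13216
Then overall,
P(L) = 0.82·0.06402 + 0.18·0.13216
      = 0.0524964 + 0.0237888 = 0.0762852

P(L) ≈ 0.0763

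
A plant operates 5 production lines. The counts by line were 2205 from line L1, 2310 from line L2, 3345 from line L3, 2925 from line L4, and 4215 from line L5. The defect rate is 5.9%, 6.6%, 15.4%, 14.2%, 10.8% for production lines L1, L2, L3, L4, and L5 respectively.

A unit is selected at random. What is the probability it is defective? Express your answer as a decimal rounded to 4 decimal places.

Total: 2205 + 2310 + 3345 + 2925 + 4215 = 15000.
P(L1) = 2205/15000 = 0.147. P(L2) = 2310/15000 = 0.154. P(L3) = 3345/15000 = 0.223. P(L4) = 2925/15000 = 0.195. P(L5) = 4215/15000 = 0.281.
By the law of total probability,
P(D) = P(D|L1)·P(L1) + P(D|L2)·P(L2) + P(D|L3)·P(L3) + P(D|L4)·P(L4) + P(D|L5)·P(L5)
      = 0.059·0.147 + 0.066·0.154 + 0.154·0.223 + 0.142·0.195 + 0.108·0.281
      = 0.008673 + 0.010164 + 0.034342 + 0.02769 + 0.030348 = 0.111217

P(D) ≈ 0.1112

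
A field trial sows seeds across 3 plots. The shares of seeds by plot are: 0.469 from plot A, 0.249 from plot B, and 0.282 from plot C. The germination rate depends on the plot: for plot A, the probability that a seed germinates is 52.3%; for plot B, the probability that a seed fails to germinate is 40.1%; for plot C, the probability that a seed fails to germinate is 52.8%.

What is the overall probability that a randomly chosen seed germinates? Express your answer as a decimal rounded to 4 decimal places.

P(G|B) = 1 − 0.401 = 0.599.
P(G|C) = 1 − 0.528 = 0.472.
Summing over the partition,
P(G) = P(G|A)·P(A) + P(G|B)·P(B) + P(G|C)·P(C)
      = 0.523·0.469 + 0.599·0.249 + 0.472·0.282
      = 0.245287 + 0.149151 + 0.133104 = 0.527542

P(G) ≈ 0.5275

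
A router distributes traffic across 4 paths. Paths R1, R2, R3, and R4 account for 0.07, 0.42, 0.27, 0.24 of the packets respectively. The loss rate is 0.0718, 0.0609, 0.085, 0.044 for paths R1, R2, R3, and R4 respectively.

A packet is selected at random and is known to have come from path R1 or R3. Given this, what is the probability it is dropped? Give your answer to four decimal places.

P(L|S) ≈ 0.0823

Let S = {R1, R3}.
P(S) = 0.07 + 0.27 = 0.34.
P(L ∩ S) = 0.0718·0.07 + 0.085·0.27 = 0.005026 + 0.02295 = 0.027976.
P(L | S) = 0.027976 / 0.34 = 0.082282…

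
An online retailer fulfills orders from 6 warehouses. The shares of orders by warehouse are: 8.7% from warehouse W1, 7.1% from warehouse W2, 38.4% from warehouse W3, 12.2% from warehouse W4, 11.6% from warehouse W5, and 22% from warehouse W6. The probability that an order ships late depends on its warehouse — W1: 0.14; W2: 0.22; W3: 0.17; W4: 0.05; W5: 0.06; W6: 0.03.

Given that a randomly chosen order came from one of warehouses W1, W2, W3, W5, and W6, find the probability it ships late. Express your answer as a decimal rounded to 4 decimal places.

Let S = {W1, W2, W3, W5, W6}.
P(S) = 0.087 + 0.071 + 0.384 + 0.116 + 0.22 = 0.878.
P(L ∩ S) = 0.14·0.087 + 0.22·0.071 + 0.17·0.384 + 0.06·0.116 + 0.03·0.22 = 0.01218 + 0.01562 + 0.06528 + 0.00696 + 0.0066 = 0.10664.
P(L | S) = 0.10664 / 0.878 = 0.121458…

P(L|S) ≈ 0.1215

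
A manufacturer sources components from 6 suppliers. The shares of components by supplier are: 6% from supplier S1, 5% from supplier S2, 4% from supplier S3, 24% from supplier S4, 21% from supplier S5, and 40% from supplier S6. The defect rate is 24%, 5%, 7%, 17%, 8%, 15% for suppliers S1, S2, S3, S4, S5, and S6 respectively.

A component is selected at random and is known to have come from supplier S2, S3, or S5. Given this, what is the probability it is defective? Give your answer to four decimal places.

Let S = {S2, S3, S5}.
P(S) = 0.05 + 0.04 + 0.21 = 0.3.
P(D ∩ S) = 0.05·0.05 + 0.07·0.04 + 0.08·0.21 = 0.0025 + 0.0028 + 0.0168 = 0.0221.
P(D | S) = 0.0221 / 0.3 = 0.073667…

0.0737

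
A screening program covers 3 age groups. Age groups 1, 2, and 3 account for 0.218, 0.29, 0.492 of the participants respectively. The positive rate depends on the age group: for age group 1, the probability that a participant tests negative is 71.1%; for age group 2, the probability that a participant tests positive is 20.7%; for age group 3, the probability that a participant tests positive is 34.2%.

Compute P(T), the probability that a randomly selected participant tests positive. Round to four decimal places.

0.2913

P(T|1) = 1 − 0.711 = 0.289.
Summing over the partition,
P(T) = P(T|1)·P(1) + P(T|2)·P(2) + P(T|3)·P(3)
      = 0.289·0.218 + 0.207·0.29 + 0.342·0.492
      = 0.063002 + 0.06003 + 0.168264 = 0.291296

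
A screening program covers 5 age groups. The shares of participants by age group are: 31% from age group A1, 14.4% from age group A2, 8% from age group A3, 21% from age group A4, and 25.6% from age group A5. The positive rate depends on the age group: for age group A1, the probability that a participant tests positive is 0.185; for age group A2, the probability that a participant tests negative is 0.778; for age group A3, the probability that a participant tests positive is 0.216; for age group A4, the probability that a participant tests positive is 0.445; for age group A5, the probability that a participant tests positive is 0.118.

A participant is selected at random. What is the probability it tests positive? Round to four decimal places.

P(T) ≈ 0.2303

P(T|A2) = 1 − 0.778 = 0.222.
P(T) = P(T|A1)·P(A1) + P(T|A2)·P(A2) + P(T|A3)·P(A3) + P(T|A4)·P(A4) + P(T|A5)·P(A5)
      = 0.185·0.31 + 0.222·0.144 + 0.216·0.08 + 0.445·0.21 + 0.118·0.256
      = 0.05735 + 0.031968 + 0.01728 + 0.09345 + 0.030208 = 0.230256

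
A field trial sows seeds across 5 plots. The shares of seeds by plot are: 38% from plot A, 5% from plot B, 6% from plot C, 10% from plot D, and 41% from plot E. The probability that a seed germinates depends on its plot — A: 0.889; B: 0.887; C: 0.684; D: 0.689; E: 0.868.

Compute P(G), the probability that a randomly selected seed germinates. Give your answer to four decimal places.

0.8480

P(G) = P(G|A)·P(A) + P(G|B)·P(B) + P(G|C)·P(C) + P(G|D)·P(D) + P(G|E)·P(E)
      = 0.889·0.38 + 0.887·0.05 + 0.684·0.06 + 0.689·0.1 + 0.868·0.41
      = 0.33782 + 0.04435 + 0.04104 + 0.0689 + 0.35588 = 0.84799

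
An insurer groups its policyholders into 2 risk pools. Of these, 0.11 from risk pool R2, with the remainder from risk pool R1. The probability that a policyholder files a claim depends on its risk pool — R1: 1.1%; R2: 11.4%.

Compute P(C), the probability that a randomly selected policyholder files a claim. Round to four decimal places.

0.0223

P(R1) = 1 − (0.11) = 0.89.
Summing over the partition,
P(C) = P(C|R1)·P(R1) + P(C|R2)·P(R2)
      = 0.011·0.89 + 0.114·0.11
      = 0.00979 + 0.01254 = 0.02233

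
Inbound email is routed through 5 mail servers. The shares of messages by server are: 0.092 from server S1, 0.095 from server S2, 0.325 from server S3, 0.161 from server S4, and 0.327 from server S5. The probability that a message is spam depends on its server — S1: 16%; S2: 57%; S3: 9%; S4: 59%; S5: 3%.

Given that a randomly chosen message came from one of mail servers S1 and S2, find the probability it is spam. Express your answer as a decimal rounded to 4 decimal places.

0.3683

Let J = {S1, S2}.
P(J) = 0.092 + 0.095 = 0.187.
P(S ∩ J) = 0.16·0.092 + 0.57·0.095 = 0.01472 + 0.05415 = 0.06887.
P(S | J) = 0.06887 / 0.187 = 0.368289…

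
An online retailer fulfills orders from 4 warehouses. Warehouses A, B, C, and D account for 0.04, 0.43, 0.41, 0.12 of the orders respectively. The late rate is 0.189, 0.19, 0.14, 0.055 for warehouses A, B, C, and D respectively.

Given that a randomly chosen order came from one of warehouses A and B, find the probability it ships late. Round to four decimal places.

P(L|S) ≈ 0.1899

Let S = {A, B}.
P(S) = 0.04 + 0.43 = 0.47.
P(L ∩ S) = 0.189·0.04 + 0.19·0.43 = 0.00756 + 0.0817 = 0.08926.
P(L | S) = 0.08926 / 0.47 = 0.189915…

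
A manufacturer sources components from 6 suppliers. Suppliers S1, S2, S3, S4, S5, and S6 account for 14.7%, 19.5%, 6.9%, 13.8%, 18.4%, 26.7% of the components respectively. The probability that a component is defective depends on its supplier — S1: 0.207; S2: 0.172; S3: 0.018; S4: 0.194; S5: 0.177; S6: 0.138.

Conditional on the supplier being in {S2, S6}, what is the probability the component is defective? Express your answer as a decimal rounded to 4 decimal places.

P(D|S) ≈ 0.1524

Let S = {S2, S6}.
P(S) = 0.195 + 0.267 = 0.462.
P(D ∩ S) = 0.172·0.195 + 0.138·0.267 = 0.03354 + 0.036846 = 0.070386.
P(D | S) = 0.070386 / 0.462 = 0.152351…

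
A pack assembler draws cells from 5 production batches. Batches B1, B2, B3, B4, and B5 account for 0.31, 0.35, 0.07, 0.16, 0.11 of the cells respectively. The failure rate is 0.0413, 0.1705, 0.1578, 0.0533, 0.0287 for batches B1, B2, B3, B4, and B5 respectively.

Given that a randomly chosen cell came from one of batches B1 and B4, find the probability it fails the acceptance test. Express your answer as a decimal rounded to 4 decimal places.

0.0454

Let S = {B1, B4}.
P(S) = 0.31 + 0.16 = 0.47.
P(F ∩ S) = 0.0413·0.31 + 0.0533·0.16 = 0.012803 + 0.008528 = 0.021331.
P(F | S) = 0.021331 / 0.47 = 0.045385…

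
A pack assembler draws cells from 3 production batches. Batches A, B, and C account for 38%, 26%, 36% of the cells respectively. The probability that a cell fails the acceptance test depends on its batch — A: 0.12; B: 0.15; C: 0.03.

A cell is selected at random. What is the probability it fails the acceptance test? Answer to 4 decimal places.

0.0954

Using total probability over the partition,
P(F) = P(F|A)·P(A) + P(F|B)·P(B) + P(F|C)·P(C)
      = 0.12·0.38 + 0.15·0.26 + 0.03·0.36
      = 0.0456 + 0.039 + 0.0108 = 0.0954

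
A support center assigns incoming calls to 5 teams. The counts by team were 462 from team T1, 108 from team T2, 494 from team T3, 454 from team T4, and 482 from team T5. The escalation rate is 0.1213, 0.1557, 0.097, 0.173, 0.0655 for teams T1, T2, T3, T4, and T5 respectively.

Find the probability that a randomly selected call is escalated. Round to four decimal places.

Total: 462 + 108 + 494 + 454 + 482 = 2000.
P(T1) = 462/2000 = 0.231. P(T2) = 108/2000 = 0.054. P(T3) = 494/2000 = 0.247. P(T4) = 454/2000 = 0.227. P(T5) = 482/2000 = 0.241.
P(E) = P(E|T1)·P(T1) + P(E|T2)·P(T2) + P(E|T3)·P(T3) + P(E|T4)·P(T4) + P(E|T5)·P(T5)
      = 0.1213·0.231 + 0.1557·0.054 + 0.097·0.247 + 0.173·0.227 + 0.0655·0.241
      = 0.0280203 + 0.0084078 + 0.023959 + 0.039271 + 0.0157855 = 0.1154436

P(E) ≈ 0.1154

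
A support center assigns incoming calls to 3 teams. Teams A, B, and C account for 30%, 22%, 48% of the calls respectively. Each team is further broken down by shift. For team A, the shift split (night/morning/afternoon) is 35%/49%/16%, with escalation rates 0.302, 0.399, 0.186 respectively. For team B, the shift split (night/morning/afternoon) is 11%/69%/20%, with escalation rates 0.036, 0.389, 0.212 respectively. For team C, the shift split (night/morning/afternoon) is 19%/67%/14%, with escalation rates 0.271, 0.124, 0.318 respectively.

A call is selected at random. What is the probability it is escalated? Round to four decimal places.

P(E|A) = 0.35·0.302 + 0.49·0.399 + 0.16·0.186 = 0.1057 + 0.19551 + 0.02976 = 0.33097
P(E|B) = 0.11·0.036 + 0.69·0.389 + 0.2·0.212 = 0.00396 + 0.26841 + 0.0424 = 0.31477
P(E|C) = 0.19·0.271 + 0.67·0.124 + 0.14·0.318 = 0.05149 + 0.08308 + 0.04452 = 0.17909
By total probability over the outer partition,
P(E) = 0.3·0.33097 + 0.22·0.31477 + 0.48·0.17909
      = 0.099291 + 0.0692494 + 0.0859632 = 0.2545036

0.2545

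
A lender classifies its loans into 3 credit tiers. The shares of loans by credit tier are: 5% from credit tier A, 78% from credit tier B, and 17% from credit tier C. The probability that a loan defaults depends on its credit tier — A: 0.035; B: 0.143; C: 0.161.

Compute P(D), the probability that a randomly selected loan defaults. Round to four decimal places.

Summing over the partition,
P(D) = P(D|A)·P(A) + P(D|B)·P(B) + P(D|C)·P(C)
      = 0.035·0.05 + 0.143·0.78 + 0.161·0.17
      = 0.00175 + 0.11154 + 0.02737 = 0.14066

0.1407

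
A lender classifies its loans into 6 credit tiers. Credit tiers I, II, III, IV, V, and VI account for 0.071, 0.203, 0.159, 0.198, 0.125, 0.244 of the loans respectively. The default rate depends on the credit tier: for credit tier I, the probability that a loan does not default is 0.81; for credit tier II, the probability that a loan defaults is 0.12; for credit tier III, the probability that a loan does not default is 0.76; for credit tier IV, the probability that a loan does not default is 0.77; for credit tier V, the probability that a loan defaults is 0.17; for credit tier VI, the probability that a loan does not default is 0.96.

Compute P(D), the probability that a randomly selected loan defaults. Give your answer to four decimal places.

0.1526

P(D|I) = 1 − 0.81 = 0.19.
P(D|III) = 1 − 0.76 = 0.24.
P(D|IV) = 1 − 0.77 = 0.23.
P(D|VI) = 1 − 0.96 = 0.04.
Summing over the partition,
P(D) = P(D|I)·P(I) + P(D|II)·P(II) + P(D|III)·P(III) + P(D|IV)·P(IV) + P(D|V)·P(V) + P(D|VI)·P(VI)
      = 0.19·0.071 + 0.12·0.203 + 0.24·0.159 + 0.23·0.198 + 0.17·0.125 + 0.04·0.244
      = 0.01349 + 0.02436 + 0.03816 + 0.04554 + 0.02125 + 0.00976 = 0.15256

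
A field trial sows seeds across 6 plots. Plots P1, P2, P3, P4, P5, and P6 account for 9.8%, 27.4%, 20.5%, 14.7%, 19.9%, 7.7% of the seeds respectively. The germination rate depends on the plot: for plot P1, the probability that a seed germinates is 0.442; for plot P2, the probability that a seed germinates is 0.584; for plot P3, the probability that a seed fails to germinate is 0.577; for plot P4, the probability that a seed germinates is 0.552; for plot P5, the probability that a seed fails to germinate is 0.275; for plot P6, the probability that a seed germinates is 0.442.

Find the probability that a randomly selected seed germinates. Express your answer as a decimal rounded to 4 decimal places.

0.5495

P(G|P3) = 1 − 0.577 = 0.423.
P(G|P5) = 1 − 0.275 = 0.725.
Summing over the partition,
P(G) = P(G|P1)·P(P1) + P(G|P2)·P(P2) + P(G|P3)·P(P3) + P(G|P4)·P(P4) + P(G|P5)·P(P5) + P(G|P6)·P(P6)
      = 0.442·0.098 + 0.584·0.274 + 0.423·0.205 + 0.552·0.147 + 0.725·0.199 + 0.442·0.077
      = 0.043316 + 0.160016 + 0.086715 + 0.081144 + 0.144275 + 0.034034 = 0.5495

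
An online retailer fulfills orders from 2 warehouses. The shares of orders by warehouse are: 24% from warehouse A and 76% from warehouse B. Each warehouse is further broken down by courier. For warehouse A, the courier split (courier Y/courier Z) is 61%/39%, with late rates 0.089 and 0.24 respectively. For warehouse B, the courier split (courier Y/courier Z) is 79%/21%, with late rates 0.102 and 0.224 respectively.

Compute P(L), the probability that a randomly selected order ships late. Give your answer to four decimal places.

P(L|A) = 0.61·0.089 + 0.39·0.24 = 0.05429 + 0.0936 = 0.14789
P(L|B) = 0.79·0.102 + 0.21·0.224 = 0.08058 + 0.04704 = 0.12762
Then overall,
P(L) = 0.24·0.14789 + 0.76·0.12762
      = 0.0354936 + 0.0969912 = 0.1324848

P(L) ≈ 0.1325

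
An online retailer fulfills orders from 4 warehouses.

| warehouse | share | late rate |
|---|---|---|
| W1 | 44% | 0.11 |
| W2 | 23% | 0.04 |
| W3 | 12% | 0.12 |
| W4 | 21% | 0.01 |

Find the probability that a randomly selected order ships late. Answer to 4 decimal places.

0.0741

P(L) = P(L|W1)·P(W1) + P(L|W2)·P(W2) + P(L|W3)·P(W3) + P(L|W4)·P(W4)
      = 0.11·0.44 + 0.04·0.23 + 0.12·0.12 + 0.01·0.21
      = 0.0484 + 0.0092 + 0.0144 + 0.0021 = 0.0741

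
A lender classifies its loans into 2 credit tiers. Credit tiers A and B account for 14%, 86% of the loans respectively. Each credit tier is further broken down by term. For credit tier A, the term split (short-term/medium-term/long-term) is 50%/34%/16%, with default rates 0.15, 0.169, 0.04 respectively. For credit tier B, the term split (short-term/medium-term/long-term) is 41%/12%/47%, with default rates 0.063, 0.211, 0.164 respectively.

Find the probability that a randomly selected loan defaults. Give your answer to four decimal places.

0.1297

P(D|A) = 0.5·0.15 + 0.34·0.169 + 0.16·0.04 = 0.075 + 0.05746 + 0.0064 = 0.13886
P(D|B) = 0.41·0.063 + 0.12·0.211 + 0.47·0.164 = 0.02583 + 0.02532 + 0.07708 = 0.12823
Then overall,
P(D) = 0.14·0.13886 + 0.86·0.12823
      = 0.0194404 + 0.1102778 = 0.1297182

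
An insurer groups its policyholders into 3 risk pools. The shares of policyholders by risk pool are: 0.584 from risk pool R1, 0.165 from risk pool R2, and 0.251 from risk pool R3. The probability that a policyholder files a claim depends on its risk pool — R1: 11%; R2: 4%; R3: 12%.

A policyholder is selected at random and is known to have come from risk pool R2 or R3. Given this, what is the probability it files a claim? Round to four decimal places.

Let S = {R2, R3}.
P(S) = 0.165 + 0.251 = 0.416.
P(C ∩ S) = 0.04·0.165 + 0.12·0.251 = 0.0066 + 0.03012 = 0.03672.
P(C | S) = 0.03672 / 0.416 = 0.088269…

P(C|S) ≈ 0.0883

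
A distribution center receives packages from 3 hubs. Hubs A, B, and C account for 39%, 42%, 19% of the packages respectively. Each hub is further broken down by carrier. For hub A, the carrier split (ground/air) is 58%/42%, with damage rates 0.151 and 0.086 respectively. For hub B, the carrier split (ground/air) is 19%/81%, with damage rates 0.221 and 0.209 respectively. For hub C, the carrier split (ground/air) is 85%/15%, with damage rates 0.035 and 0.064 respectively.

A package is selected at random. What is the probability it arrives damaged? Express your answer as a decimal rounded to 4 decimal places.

0.1445

P(D|A) = 0.58·0.151 + 0.42·0.086 = 0.08758 + 0.03612 = 0.1237
P(D|B) = 0.19·0.221 + 0.81·0.209 = 0.04199 + 0.16929 = 0.21128
P(D|C) = 0.85·0.035 + 0.15·0.064 = 0.02975 + 0.0096 = 0.03935
By total probability over the outer partition,
P(D) = 0.39·0.1237 + 0.42·0.21128 + 0.19·0.03935
      = 0.048243 + 0.0887376 + 0.0074765 = 0.1444571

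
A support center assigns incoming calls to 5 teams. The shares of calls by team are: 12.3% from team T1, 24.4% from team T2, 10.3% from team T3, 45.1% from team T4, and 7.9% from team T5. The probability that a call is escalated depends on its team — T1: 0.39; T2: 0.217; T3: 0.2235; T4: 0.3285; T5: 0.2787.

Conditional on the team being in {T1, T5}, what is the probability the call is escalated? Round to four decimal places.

0.3465

Let S = {T1, T5}.
P(S) = 0.123 + 0.079 = 0.202.
P(E ∩ S) = 0.39·0.123 + 0.2787·0.079 = 0.04797 + 0.0220173 = 0.0699873.
P(E | S) = 0.0699873 / 0.202 = 0.346472…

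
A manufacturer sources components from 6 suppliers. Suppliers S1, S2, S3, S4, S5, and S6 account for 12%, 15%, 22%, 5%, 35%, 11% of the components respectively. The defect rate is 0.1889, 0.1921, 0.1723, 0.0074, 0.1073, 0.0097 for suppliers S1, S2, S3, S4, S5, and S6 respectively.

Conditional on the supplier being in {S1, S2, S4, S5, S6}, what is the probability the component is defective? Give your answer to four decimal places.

0.1160

Let S = {S1, S2, S4, S5, S6}.
P(S) = 0.12 + 0.15 + 0.05 + 0.35 + 0.11 = 0.78.
P(D ∩ S) = 0.1889·0.12 + 0.1921·0.15 + 0.0074·0.05 + 0.1073·0.35 + 0.0097·0.11 = 0.022668 + 0.028815 + 0.00037 + 0.037555 + 0.001067 = 0.090475.
P(D | S) = 0.090475 / 0.78 = 0.115994…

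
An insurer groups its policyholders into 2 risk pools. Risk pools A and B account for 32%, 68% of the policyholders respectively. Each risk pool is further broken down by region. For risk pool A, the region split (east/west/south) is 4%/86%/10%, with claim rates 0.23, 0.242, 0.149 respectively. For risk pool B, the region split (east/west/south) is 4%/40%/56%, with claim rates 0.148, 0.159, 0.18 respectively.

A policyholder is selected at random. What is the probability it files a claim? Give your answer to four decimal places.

P(C|A) = 0.04·0.23 + 0.86·0.242 + 0.1·0.149 = 0.0092 + 0.20812 + 0.0149 = 0.23222
P(C|B) = 0.04·0.148 + 0.4·0.159 + 0.56·0.18 = 0.00592 + 0.0636 + 0.1008 = 0.17032
By total probability over the outer partition,
P(C) = 0.32·0.23222 + 0.68·0.17032
      = 0.0743104 + 0.1158176 = 0.190128

P(C) ≈ 0.1901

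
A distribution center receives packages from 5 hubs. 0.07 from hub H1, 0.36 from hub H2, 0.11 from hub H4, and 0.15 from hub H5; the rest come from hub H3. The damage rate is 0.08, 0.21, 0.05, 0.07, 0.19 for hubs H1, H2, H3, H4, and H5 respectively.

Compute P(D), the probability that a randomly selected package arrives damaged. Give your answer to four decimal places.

0.1329

P(H3) = 1 − (0.07 + 0.36 + 0.11 + 0.15) = 0.31.
P(D) = P(D|H1)·P(H1) + P(D|H2)·P(H2) + P(D|H3)·P(H3) + P(D|H4)·P(H4) + P(D|H5)·P(H5)
      = 0.08·0.07 + 0.21·0.36 + 0.05·0.31 + 0.07·0.11 + 0.19·0.15
      = 0.0056 + 0.0756 + 0.0155 + 0.0077 + 0.0285 = 0.1329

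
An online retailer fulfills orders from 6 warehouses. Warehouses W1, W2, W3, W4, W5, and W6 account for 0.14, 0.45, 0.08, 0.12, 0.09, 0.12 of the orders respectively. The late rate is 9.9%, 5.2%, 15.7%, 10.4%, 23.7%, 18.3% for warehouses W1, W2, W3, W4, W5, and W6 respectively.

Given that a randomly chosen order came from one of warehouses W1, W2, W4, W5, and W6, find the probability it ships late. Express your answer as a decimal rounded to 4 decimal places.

0.1011

Let S = {W1, W2, W4, W5, W6}.
P(S) = 0.14 + 0.45 + 0.12 + 0.09 + 0.12 = 0.92.
P(L ∩ S) = 0.099·0.14 + 0.052·0.45 + 0.104·0.12 + 0.237·0.09 + 0.183·0.12 = 0.01386 + 0.0234 + 0.01248 + 0.02133 + 0.02196 = 0.09303.
P(L | S) = 0.09303 / 0.92 = 0.101120…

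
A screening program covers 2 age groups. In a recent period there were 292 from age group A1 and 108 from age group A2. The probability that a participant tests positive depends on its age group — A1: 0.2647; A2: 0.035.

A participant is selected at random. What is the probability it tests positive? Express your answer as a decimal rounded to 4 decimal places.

P(T) ≈ 0.2027

Total: 292 + 108 = 400.
P(A1) = 292/400 = 0.73. P(A2) = 108/400 = 0.27.
P(T) = P(T|A1)·P(A1) + P(T|A2)·P(A2)
      = 0.2647·0.73 + 0.035·0.27
      = 0.193231 + 0.00945 = 0.202681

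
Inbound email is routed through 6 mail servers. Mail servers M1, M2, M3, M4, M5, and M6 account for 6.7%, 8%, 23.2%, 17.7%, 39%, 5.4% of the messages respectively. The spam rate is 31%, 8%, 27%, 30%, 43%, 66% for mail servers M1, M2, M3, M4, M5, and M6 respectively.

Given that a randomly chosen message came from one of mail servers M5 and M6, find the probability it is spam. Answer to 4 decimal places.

P(S|J) ≈ 0.4580

Let J = {M5, M6}.
P(J) = 0.39 + 0.054 = 0.444.
P(S ∩ J) = 0.43·0.39 + 0.66·0.054 = 0.1677 + 0.03564 = 0.20334.
P(S | J) = 0.20334 / 0.444 = 0.457973…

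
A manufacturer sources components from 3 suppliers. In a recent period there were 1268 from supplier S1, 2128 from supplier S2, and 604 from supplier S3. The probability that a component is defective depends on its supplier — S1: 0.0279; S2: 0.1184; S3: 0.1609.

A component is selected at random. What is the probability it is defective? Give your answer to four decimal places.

Total: 1268 + 2128 + 604 = 4000.
P(S1) = 1268/4000 = 0.317. P(S2) = 2128/4000 = 0.532. P(S3) = 604/4000 = 0.151.
Using total probability over the partition,
P(D) = P(D|S1)·P(S1) + P(D|S2)·P(S2) + P(D|S3)·P(S3)
      = 0.0279·0.317 + 0.1184·0.532 + 0.1609·0.151
      = 0.0088443 + 0.0629888 + 0.0242959 = 0.096129

P(D) ≈ 0.0961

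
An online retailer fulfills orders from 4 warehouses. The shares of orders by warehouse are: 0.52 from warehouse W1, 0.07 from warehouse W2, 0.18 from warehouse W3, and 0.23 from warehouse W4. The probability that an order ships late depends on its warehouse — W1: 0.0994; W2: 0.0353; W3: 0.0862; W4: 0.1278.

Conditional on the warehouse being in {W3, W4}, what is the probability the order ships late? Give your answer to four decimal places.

P(L|S) ≈ 0.1095

Let S = {W3, W4}.
P(S) = 0.18 + 0.23 = 0.41.
P(L ∩ S) = 0.0862·0.18 + 0.1278·0.23 = 0.015516 + 0.029394 = 0.04491.
P(L | S) = 0.04491 / 0.41 = 0.109537…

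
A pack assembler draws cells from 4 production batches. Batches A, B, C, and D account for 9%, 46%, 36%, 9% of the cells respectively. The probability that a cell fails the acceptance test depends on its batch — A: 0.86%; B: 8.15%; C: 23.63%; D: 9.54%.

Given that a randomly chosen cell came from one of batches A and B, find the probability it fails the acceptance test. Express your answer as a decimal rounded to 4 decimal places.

Let S = {A, B}.
P(S) = 0.09 + 0.46 = 0.55.
P(F ∩ S) = 0.0086·0.09 + 0.0815·0.46 = 0.000774 + 0.03749 = 0.038264.
P(F | S) = 0.038264 / 0.55 = 0.069571…

0.0696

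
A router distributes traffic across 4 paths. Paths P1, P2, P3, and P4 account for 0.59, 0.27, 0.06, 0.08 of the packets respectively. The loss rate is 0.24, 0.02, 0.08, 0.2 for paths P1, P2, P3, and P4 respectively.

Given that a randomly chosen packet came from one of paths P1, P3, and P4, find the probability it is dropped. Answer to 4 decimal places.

Let S = {P1, P3, P4}.
P(S) = 0.59 + 0.06 + 0.08 = 0.73.
P(L ∩ S) = 0.24·0.59 + 0.08·0.06 + 0.2·0.08 = 0.1416 + 0.0048 + 0.016 = 0.1624.
P(L | S) = 0.1624 / 0.73 = 0.222466…

P(L|S) ≈ 0.2225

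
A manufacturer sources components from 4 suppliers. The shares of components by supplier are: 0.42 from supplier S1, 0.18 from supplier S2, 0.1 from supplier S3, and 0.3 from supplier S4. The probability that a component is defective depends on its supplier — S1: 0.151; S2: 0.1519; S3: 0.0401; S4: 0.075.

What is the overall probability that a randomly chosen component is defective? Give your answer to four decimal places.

P(D) ≈ 0.1173

Using total probability over the partition,
P(D) = P(D|S1)·P(S1) + P(D|S2)·P(S2) + P(D|S3)·P(S3) + P(D|S4)·P(S4)
      = 0.151·0.42 + 0.1519·0.18 + 0.0401·0.1 + 0.075·0.3
      = 0.06342 + 0.027342 + 0.00401 + 0.0225 = 0.117272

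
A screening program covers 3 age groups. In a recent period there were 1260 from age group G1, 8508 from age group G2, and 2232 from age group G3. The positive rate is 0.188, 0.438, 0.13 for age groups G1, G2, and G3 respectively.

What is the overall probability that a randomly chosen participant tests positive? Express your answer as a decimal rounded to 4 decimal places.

0.3545

Total: 1260 + 8508 + 2232 = 12000.
P(G1) = 1260/12000 = 0.105. P(G2) = 8508/12000 = 0.709. P(G3) = 2232/12000 = 0.186.
By the law of total probability,
P(T) = P(T|G1)·P(G1) + P(T|G2)·P(G2) + P(T|G3)·P(G3)
      = 0.188·0.105 + 0.438·0.709 + 0.13·0.186
      = 0.01974 + 0.310542 + 0.02418 = 0.354462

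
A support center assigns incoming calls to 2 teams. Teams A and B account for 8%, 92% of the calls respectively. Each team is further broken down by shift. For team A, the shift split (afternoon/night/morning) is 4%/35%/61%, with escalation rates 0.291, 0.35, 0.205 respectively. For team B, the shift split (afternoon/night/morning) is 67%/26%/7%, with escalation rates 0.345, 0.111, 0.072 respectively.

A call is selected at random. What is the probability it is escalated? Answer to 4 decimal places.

0.2646

P(E|A) = 0.04·0.291 + 0.35·0.35 + 0.61·0.205 = 0.01164 + 0.1225 + 0.12505 = 0.25919
P(E|B) = 0.67·0.345 + 0.26·0.111 + 0.07·0.072 = 0.23115 + 0.02886 + 0.00504 = 0.26505
By total probability over the outer partition,
P(E) = 0.08·0.25919 + 0.92·0.26505
      = 0.0207352 + 0.243846 = 0.2645812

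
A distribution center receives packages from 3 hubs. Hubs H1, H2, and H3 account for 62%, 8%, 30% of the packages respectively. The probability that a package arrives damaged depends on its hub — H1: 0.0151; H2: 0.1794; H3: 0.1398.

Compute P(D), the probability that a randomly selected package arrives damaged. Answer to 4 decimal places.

By the law of total probability,
P(D) = P(D|H1)·P(H1) + P(D|H2)·P(H2) + P(D|H3)·P(H3)
      = 0.0151·0.62 + 0.1794·0.08 + 0.1398·0.3
      = 0.009362 + 0.014352 + 0.04194 = 0.065654

0.0657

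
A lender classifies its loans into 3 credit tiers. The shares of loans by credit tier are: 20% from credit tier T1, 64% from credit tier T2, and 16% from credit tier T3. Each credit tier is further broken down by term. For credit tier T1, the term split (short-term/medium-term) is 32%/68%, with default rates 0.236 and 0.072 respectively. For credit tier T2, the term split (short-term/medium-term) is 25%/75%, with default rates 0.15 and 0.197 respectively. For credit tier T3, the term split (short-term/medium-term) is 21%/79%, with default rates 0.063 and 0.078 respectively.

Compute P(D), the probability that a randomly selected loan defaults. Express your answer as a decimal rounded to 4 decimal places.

0.1554

P(D|T1) = 0.32·0.236 + 0.68·0.072 = 0.07552 + 0.04896 = 0.12448
P(D|T2) = 0.25·0.15 + 0.75·0.197 = 0.0375 + 0.14775 = 0.18525
P(D|T3) = 0.21·0.063 + 0.79·0.078 = 0.01323 + 0.06162 = 0.07485
By total probability over the outer partition,
P(D) = 0.2·0.12448 + 0.64·0.18525 + 0.16·0.07485
      = 0.024896 + 0.11856 + 0.011976 = 0.155432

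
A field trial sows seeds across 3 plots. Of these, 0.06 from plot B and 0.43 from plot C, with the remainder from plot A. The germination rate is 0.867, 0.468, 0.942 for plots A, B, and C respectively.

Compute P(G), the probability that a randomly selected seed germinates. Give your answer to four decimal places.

P(G) ≈ 0.8753

P(A) = 1 − (0.06 + 0.43) = 0.51.
P(G) = P(G|A)·P(A) + P(G|B)·P(B) + P(G|C)·P(C)
      = 0.867·0.51 + 0.468·0.06 + 0.942·0.43
      = 0.44217 + 0.02808 + 0.40506 = 0.87531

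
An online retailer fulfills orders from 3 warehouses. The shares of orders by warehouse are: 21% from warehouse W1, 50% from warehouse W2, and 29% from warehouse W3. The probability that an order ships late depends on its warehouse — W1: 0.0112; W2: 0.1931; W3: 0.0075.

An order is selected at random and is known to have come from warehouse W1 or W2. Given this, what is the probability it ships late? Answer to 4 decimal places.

Let S = {W1, W2}.
P(S) = 0.21 + 0.5 = 0.71.
P(L ∩ S) = 0.0112·0.21 + 0.1931·0.5 = 0.002352 + 0.09655 = 0.098902.
P(L | S) = 0.098902 / 0.71 = 0.139299…

0.1393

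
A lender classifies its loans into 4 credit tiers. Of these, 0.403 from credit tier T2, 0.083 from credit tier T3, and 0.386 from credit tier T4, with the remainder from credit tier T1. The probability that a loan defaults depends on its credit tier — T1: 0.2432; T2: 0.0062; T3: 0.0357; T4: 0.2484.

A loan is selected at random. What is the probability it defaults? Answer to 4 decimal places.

P(D) ≈ 0.1325

P(T1) = 1 − (0.403 + 0.083 + 0.386) = 0.128.
By the law of total probability,
P(D) = P(D|T1)·P(T1) + P(D|T2)·P(T2) + P(D|T3)·P(T3) + P(D|T4)·P(T4)
      = 0.2432·0.128 + 0.0062·0.403 + 0.0357·0.083 + 0.2484·0.386
      = 0.0311296 + 0.0024986 + 0.0029631 + 0.0958824 = 0.1324737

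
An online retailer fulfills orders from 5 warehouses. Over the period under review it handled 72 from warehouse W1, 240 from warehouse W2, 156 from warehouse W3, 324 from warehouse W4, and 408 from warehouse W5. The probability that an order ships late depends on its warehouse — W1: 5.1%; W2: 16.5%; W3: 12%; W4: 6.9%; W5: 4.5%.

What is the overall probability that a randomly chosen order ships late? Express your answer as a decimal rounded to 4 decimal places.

0.0856

Total: 72 + 240 + 156 + 324 + 408 = 1200.
P(W1) = 72/1200 = 0.06. P(W2) = 240/1200 = 0.2. P(W3) = 156/1200 = 0.13. P(W4) = 324/1200 = 0.27. P(W5) = 408/1200 = 0.34.
Summing over the partition,
P(L) = P(L|W1)·P(W1) + P(L|W2)·P(W2) + P(L|W3)·P(W3) + P(L|W4)·P(W4) + P(L|W5)·P(W5)
      = 0.051·0.06 + 0.165·0.2 + 0.12·0.13 + 0.069·0.27 + 0.045·0.34
      = 0.00306 + 0.033 + 0.0156 + 0.01863 + 0.0153 = 0.08559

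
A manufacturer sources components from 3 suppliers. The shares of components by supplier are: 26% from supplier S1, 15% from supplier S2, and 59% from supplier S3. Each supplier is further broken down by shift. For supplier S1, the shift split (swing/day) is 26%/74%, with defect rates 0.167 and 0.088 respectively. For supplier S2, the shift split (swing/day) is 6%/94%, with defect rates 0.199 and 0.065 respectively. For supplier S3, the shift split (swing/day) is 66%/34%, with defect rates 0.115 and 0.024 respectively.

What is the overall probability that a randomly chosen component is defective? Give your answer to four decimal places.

P(D|S1) = 0.26·0.167 + 0.74·0.088 = 0.04342 + 0.06512 = 0.10854
P(D|S2) = 0.06·0.199 + 0.94·0.065 = 0.01194 + 0.0611 = 0.07304
P(D|S3) = 0.66·0.115 + 0.34·0.024 = 0.0759 + 0.00816 = 0.08406
Then overall,
P(D) = 0.26·0.10854 + 0.15·0.07304 + 0.59·0.08406
      = 0.0282204 + 0.010956 + 0.0495954 = 0.0887718

0.0888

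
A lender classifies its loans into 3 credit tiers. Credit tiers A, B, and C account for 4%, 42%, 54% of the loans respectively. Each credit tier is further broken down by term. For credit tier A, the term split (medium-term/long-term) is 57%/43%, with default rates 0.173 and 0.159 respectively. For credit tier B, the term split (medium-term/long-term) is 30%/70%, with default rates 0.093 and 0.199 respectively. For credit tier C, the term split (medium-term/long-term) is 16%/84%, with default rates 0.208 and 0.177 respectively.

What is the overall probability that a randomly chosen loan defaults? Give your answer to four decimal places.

P(D|A) = 0.57·0.173 + 0.43·0.159 = 0.09861 + 0.06837 = 0.16698
P(D|B) = 0.3·0.093 + 0.7·0.199 = 0.0279 + 0.1393 = 0.1672
P(D|C) = 0.16·0.208 + 0.84·0.177 = 0.03328 + 0.14868 = 0.18196
By total probability over the outer partition,
P(D) = 0.04·0.16698 + 0.42·0.1672 + 0.54·0.18196
      = 0.0066792 + 0.070224 + 0.0982584 = 0.1751616

0.1752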